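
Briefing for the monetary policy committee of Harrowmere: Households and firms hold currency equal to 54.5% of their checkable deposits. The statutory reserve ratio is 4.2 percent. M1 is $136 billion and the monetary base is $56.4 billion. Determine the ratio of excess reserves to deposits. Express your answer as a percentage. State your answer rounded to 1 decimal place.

Using m = M/MB = 136/56.4 ≈ 2.411348. Since m = (1 + c)/(c + rr + e), the denominator satisfies c + rr + e = (1 + c)/m = (1 + 0.545) / 2.411348 ≈ 0.640720.
With c = 0.545 and rr = 0.042, the ratio of excess reserves to deposits is 0.640720 − 0.545 − 0.042 = 0.05372.

5.4%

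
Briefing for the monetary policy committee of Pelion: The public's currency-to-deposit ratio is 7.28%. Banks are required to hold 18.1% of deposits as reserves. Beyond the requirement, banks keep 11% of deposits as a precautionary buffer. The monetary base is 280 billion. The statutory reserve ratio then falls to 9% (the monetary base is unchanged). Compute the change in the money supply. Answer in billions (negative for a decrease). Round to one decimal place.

Initially m₁ = (1 + 0.0728) / (0.181 + 0.11 + 0.0728) ≈ 2.94887, so M₁ = 2.94887 × 280 = 825.6836 billion.
After the change m₂ = (1 + 0.0728) / (0.09 + 0.11 + 0.0728) ≈ 3.93255, so M₂ = 3.93255 × 280 = 1101.114 billion.
ΔM = M₂ − M₁ = 1101.114 − 825.6836 = 275.4304 billion.

275.4 billion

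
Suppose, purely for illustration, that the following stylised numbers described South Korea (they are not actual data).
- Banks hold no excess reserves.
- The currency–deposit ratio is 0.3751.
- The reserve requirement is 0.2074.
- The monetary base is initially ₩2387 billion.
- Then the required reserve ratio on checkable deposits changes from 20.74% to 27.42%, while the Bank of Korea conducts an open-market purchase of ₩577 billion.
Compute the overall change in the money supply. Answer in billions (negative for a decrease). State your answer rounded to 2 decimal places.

₩642.26 billion

Before: m₁ = (1 + 0.3751) / (0.2074 + 0.3751) ≈ 2.3606867, MB₁ = 2387, so M₁ = 2.3606867 × 2387 ≈ 5634.9592 billion.
After: m₂ = (1 + 0.3751) / (0.2742 + 0.3751) ≈ 2.1178192, MB₂ = 2387 + 577 = 2964, so M₂ = 2.1178192 × 2964 ≈ 6277.2161 billion.
ΔM = M₂ − M₁ = 6277.2161 − 5634.9592 = 642.2569 billion.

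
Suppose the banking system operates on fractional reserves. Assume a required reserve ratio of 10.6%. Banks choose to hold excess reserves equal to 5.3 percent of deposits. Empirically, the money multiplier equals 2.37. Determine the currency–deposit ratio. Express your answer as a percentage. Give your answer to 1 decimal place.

Using m = 2.37. From m = (1 + c)/(c + rr + e), rearranging gives 1 + c = m·(c + rr + e), so c·(1 − m) = m·(rr + e) − 1.
Hence c = [m·(rr + e) − 1]/(1 − m) = [2.37 × (0.106 + 0.053) − 1] / (1 − 2.37) ≈ 0.454869.

45.5%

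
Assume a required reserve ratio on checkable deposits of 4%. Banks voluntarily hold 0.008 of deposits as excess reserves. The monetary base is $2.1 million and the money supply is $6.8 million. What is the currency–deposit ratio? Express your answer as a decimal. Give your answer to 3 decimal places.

0.377

Using m = M/MB = 6.8/2.1 ≈ 3.238095. From m = (1 + c)/(c + rr + e), rearranging gives 1 + c = m·(c + rr + e), so c·(1 − m) = m·(rr + e) − 1.
Hence c = [m·(rr + e) − 1]/(1 − m) = [3.238095 × (0.04 + 0.008) − 1] / (1 − 3.238095) ≈ 0.377362.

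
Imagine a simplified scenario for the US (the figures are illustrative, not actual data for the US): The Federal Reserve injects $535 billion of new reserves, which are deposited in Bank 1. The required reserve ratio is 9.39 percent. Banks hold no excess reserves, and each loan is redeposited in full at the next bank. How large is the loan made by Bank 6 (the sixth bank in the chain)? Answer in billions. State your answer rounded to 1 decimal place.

$296.1 billion

Each bank lends a fraction (1 − rr) = 0.9061 of the deposit it receives, so Bank 6 receives 535·0.9061^5 and lends 535·0.9061^6 ≈ 296.0810 billion.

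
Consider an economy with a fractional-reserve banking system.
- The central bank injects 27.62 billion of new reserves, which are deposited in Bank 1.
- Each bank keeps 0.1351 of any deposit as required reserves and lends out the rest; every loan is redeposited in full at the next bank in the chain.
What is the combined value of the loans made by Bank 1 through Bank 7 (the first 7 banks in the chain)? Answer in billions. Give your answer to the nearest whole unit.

113 billion

Bank i lends (1 − rr)^i of the original deposit: Bank 1 lends 27.62·0.8649 ≈ 23.8885, Bank 2 lends 27.62·0.8649² ≈ 20.6612, and so on.
Summing a geometric series: total = 27.62·[0.8649·(1 − 0.8649^7) / (1 − 0.8649)] ≈ 112.8041 billion.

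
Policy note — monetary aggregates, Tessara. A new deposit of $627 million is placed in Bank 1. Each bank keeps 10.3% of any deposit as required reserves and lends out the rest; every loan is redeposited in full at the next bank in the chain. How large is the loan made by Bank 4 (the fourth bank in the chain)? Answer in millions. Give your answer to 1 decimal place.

$405.9 million

Each bank lends a fraction (1 − rr) = 0.8970 of the deposit it receives, so Bank 4 receives 627·0.8970^3 and lends 627·0.8970^4 ≈ 405.9171 million.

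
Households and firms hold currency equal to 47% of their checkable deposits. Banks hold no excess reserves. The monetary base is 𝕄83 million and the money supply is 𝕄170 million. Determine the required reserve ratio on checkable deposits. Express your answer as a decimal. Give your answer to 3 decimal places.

Using m = M/MB = 170/83 ≈ 2.048193. Since m = (1 + c)/(c + rr + e), the denominator satisfies c + rr + e = (1 + c)/m = (1 + 0.47) / 2.048193 ≈ 0.717706.
With c = 0.47 and e = 0, the required reserve ratio on checkable deposits is 0.717706 − 0.47 − 0 = 0.247706.

0.248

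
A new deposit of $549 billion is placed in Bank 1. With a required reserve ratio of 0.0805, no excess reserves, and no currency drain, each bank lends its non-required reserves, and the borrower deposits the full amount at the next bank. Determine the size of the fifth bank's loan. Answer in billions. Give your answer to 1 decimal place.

$360.9 billion

Each bank lends a fraction (1 − rr) = 0.9195 of the deposit it receives, so Bank 5 receives 549·0.9195^4 and lends 549·0.9195^5 ≈ 360.8536 billion.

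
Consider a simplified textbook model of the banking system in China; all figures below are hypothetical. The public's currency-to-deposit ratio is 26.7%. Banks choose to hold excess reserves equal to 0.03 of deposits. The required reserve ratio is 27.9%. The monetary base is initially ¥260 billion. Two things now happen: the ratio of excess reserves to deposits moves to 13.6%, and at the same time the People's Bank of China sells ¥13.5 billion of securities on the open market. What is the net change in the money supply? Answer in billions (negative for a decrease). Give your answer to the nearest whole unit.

-114 billion

Before: m₁ = (1 + 0.267) / (0.279 + 0.03 + 0.267) ≈ 2.1997, MB₁ = 260, so M₁ = 2.1997 × 260 = 571.922 billion.
After: m₂ = (1 + 0.267) / (0.279 + 0.136 + 0.267) ≈ 1.8578, MB₂ = 260 − 13.5 = 246.5, so M₂ = 1.8578 × 246.5 = 457.9477 billion.
ΔM = M₂ − M₁ = 457.9477 − 571.922 = -113.9743 billion.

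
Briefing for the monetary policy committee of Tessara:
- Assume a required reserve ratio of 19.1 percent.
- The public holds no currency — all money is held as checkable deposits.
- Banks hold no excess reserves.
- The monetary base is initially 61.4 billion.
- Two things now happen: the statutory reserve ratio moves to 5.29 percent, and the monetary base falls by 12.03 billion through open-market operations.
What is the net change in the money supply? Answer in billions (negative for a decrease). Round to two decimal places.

611.80 billion

Before: m₁ = 1 / (0.191) ≈ 5.23560, MB₁ = 61.4, so M₁ = 5.23560 × 61.4 ≈ 321.4658 billion.
After: m₂ = 1 / (0.0529) ≈ 18.90359, MB₂ = 61.4 − 12.03 = 49.37, so M₂ = 18.90359 × 49.37 ≈ 933.2702 billion.
ΔM = M₂ − M₁ = 933.2702 − 321.4658 = 611.8044 billion.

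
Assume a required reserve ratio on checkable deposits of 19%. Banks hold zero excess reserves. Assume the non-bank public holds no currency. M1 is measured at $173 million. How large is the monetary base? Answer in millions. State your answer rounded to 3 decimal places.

With no currency drain and no excess reserves, the money multiplier is m = 1/rr = 1/0.19 ≈ 5.2631579.
The monetary base is MB = M / m = 173 / 5.2631579 ≈ 32.87 million.

$32.870 million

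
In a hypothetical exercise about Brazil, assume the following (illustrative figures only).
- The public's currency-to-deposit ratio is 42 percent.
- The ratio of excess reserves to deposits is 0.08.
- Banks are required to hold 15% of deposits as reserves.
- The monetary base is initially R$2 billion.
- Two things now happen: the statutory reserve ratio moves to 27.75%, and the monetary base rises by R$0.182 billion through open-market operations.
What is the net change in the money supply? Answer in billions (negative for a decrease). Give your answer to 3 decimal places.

-0.384 billion

Before: m₁ = (1 + 0.42) / (0.15 + 0.08 + 0.42) ≈ 2.18462, MB₁ = 2, so M₁ = 2.18462 × 2 ≈ 4.3692 billion.
After: m₂ = (1 + 0.42) / (0.2775 + 0.08 + 0.42) ≈ 1.82637, MB₂ = 2 + 0.182 = 2.182, so M₂ = 1.82637 × 2.182 ≈ 3.9851 billion.
ΔM = M₂ − M₁ = 3.9851 − 4.3692 = -0.3841 billion.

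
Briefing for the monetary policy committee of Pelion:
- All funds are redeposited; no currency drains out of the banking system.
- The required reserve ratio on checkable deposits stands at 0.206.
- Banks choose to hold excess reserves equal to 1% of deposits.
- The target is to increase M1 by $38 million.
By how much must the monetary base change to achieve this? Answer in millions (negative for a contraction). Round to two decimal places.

$8.21 million

The money multiplier is m = 1 / (rr + e) = 1 / (0.206 + 0.01) ≈ 4.62963.
ΔMB = ΔM / m = (+38) / 4.62963 ≈ 8.208 million.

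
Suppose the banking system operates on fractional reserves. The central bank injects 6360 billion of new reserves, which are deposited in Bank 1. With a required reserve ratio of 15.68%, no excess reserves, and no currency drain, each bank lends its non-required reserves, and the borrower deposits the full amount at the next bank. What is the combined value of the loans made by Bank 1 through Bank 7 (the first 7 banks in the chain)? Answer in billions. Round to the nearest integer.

Bank i lends (1 − rr)^i of the original deposit: Bank 1 lends 6360·0.8432 = 5362.7520, Bank 2 lends 6360·0.8432² ≈ 4521.8725, and so on.
Summing a geometric series: total = 6360·[0.8432·(1 − 0.8432^7) / (1 − 0.8432)] ≈ 23836.5459 billion.

23837 billion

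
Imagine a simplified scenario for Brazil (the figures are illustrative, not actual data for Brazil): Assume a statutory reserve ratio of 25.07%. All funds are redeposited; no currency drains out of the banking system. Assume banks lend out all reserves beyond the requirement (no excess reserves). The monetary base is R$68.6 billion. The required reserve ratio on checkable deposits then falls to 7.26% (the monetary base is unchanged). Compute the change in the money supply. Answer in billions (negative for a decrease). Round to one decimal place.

Initially m₁ = 1 / (0.2507) ≈ 3.9888, so M₁ = 3.9888 × 68.6 ≈ 273.6317 billion.
After the change m₂ = 1 / (0.0726) ≈ 13.7741, so M₂ = 13.7741 × 68.6 ≈ 944.9033 billion.
ΔM = M₂ − M₁ = 944.9033 − 273.6317 = 671.2716 billion.

R$671.3 billion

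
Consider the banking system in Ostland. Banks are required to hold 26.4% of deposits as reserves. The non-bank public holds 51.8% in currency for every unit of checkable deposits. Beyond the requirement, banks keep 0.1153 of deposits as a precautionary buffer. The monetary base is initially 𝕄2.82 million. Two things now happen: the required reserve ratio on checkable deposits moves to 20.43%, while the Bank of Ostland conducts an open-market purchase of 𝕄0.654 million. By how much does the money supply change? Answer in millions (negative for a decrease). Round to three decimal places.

Before: m₁ = (1 + 0.518) / (0.264 + 0.1153 + 0.518) ≈ 1.69174, MB₁ = 2.82, so M₁ = 1.69174 × 2.82 ≈ 4.7707 million.
After: m₂ = (1 + 0.518) / (0.2043 + 0.1153 + 0.518) ≈ 1.81232, MB₂ = 2.82 + 0.654 = 3.474, so M₂ = 1.81232 × 3.474 ≈ 6.296 million.
ΔM = M₂ − M₁ = 6.296 − 4.7707 = 1.5253 million.

𝕄1.525 million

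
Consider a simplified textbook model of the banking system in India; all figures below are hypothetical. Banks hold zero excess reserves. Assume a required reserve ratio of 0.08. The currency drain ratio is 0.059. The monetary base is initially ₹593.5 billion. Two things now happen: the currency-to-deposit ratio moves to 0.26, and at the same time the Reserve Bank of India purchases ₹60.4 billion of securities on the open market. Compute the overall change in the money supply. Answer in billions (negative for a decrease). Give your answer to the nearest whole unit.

Before: m₁ = (1 + 0.059) / (0.08 + 0.059) ≈ 7.6187, MB₁ = 593.5, so M₁ = 7.6187 × 593.5 ≈ 4521.6984 billion.
After: m₂ = (1 + 0.26) / (0.08 + 0.26) ≈ 3.7059, MB₂ = 593.5 + 60.4 = 653.9, so M₂ = 3.7059 × 653.9 ≈ 2423.288 billion.
ΔM = M₂ − M₁ = 2423.288 − 4521.6984 = -2098.4104 billion.

-2098 billion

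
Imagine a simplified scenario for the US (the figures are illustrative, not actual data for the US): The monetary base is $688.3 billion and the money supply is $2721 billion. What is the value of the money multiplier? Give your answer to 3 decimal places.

The money multiplier is m = M / MB = 2721 / 688.3 ≈ 3.95322.

3.953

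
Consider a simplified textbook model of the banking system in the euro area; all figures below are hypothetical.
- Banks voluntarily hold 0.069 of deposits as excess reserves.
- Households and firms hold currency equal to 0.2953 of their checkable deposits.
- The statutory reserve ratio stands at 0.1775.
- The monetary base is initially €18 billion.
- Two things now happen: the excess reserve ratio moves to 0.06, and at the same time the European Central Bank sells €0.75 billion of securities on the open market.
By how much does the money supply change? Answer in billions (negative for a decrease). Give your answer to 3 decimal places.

-1.096 billion

Before: m₁ = (1 + 0.2953) / (0.1775 + 0.069 + 0.2953) ≈ 2.390735, MB₁ = 18, so M₁ = 2.390735 × 18 ≈ 43.0332 billion.
After: m₂ = (1 + 0.2953) / (0.1775 + 0.06 + 0.2953) ≈ 2.431119, MB₂ = 18 − 0.75 = 17.25, so M₂ = 2.431119 × 17.25 ≈ 41.9368 billion.
ΔM = M₂ − M₁ = 41.9368 − 43.0332 = -1.0964 billion.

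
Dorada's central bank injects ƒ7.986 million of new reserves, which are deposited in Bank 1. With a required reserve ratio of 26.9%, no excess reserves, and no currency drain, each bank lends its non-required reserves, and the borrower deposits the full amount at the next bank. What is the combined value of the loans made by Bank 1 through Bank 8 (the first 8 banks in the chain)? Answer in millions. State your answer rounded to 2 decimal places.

Bank i lends (1 − rr)^i of the original deposit: Bank 1 lends 7.986·0.7310 ≈ 5.8378, Bank 2 lends 7.986·0.7310² ≈ 4.2674, and so on.
Summing a geometric series: total = 7.986·[0.7310·(1 − 0.7310^8) / (1 − 0.7310)] ≈ 19.9323 million.

ƒ19.93 million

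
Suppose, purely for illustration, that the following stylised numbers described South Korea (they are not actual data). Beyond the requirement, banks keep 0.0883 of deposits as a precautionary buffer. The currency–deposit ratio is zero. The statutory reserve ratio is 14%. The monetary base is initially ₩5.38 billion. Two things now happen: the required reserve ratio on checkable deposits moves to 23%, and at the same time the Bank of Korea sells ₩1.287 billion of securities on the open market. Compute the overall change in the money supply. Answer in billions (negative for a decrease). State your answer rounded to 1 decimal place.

-10.7 billion

Before: m₁ = 1 / (0.14 + 0.0883) ≈ 4.3802, MB₁ = 5.38, so M₁ = 4.3802 × 5.38 ≈ 23.5655 billion.
After: m₂ = 1 / (0.23 + 0.0883) ≈ 3.1417, MB₂ = 5.38 − 1.287 = 4.093, so M₂ = 3.1417 × 4.093 ≈ 12.859 billion.
ΔM = M₂ − M₁ = 12.859 − 23.5655 = -10.7065 billion.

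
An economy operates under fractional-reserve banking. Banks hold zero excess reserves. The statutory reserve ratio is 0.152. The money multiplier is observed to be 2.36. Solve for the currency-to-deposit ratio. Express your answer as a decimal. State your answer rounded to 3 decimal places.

0.472

Using m = 2.36. From m = (1 + c)/(c + rr + e), rearranging gives 1 + c = m·(c + rr + e), so c·(1 − m) = m·(rr + e) − 1.
Hence c = [m·(rr + e) − 1]/(1 − m) = [2.36 × (0.152 + 0) − 1] / (1 − 2.36) ≈ 0.471529.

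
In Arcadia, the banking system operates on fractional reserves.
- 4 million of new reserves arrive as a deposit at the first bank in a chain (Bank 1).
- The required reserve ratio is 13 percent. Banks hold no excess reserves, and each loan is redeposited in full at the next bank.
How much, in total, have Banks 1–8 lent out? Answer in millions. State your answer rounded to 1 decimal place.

18.0 million

Bank i lends (1 − rr)^i of the original deposit: Bank 1 lends 4·0.8700 = 3.4800, Bank 2 lends 4·0.8700² = 3.0276, and so on.
Summing a geometric series: total = 4·[0.8700·(1 − 0.8700^8) / (1 − 0.8700)] ≈ 17.9833 million.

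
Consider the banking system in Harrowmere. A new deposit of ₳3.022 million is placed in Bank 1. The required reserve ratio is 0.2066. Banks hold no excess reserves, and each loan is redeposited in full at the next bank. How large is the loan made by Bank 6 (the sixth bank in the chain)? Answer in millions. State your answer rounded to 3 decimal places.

₳0.754 million

Each bank lends a fraction (1 − rr) = 0.7934 of the deposit it receives, so Bank 6 receives 3.022·0.7934^5 and lends 3.022·0.7934^6 ≈ 0.7538 million.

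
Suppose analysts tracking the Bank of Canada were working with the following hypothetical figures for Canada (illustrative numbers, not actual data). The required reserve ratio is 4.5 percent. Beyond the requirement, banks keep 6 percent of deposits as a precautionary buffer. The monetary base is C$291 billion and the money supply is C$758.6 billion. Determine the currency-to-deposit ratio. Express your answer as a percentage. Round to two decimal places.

Using m = M/MB = 758.6/291 ≈ 2.606873. From m = (1 + c)/(c + rr + e), rearranging gives 1 + c = m·(c + rr + e), so c·(1 − m) = m·(rr + e) − 1.
Hence c = [m·(rr + e) − 1]/(1 − m) = [2.606873 × (0.045 + 0.06) − 1] / (1 − 2.606873) ≈ 0.451982.

45.20%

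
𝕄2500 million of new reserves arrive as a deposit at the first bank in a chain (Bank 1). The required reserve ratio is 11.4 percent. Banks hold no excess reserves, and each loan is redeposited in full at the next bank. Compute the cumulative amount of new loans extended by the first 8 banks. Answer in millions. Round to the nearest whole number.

𝕄12052 million

Bank i lends (1 − rr)^i of the original deposit: Bank 1 lends 2500·0.8860 = 2215.0000, Bank 2 lends 2500·0.8860² = 1962.4900, and so on.
Summing a geometric series: total = 2500·[0.8860·(1 − 0.8860^8) / (1 − 0.8860)] ≈ 12051.8245 million.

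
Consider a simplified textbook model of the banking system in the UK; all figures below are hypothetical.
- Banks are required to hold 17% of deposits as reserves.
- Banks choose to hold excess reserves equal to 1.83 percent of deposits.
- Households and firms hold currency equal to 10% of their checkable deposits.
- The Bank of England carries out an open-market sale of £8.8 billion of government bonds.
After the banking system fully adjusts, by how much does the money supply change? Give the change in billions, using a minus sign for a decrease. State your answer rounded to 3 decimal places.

-33.576 billion

The money multiplier is m = (1 + c) / (rr + e + c) = (1 + 0.1) / (0.17 + 0.0183 + 0.1) ≈ 3.81547.
The sale removes 8.8 billion of base, so ΔM = m × ΔMB = 3.81547 × (−8.8) ≈ -33.5761 billion.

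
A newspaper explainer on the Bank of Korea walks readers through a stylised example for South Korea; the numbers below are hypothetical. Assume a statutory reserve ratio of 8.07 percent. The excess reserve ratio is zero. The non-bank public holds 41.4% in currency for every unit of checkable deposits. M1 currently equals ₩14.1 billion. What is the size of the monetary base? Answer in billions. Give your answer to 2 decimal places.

₩4.93 billion

The money multiplier is m = (1 + c) / (rr + c) = (1 + 0.414) / (0.0807 + 0.414) ≈ 2.85830.
MB = M / m = 14.1 / 2.85830 ≈ 4.933 billion.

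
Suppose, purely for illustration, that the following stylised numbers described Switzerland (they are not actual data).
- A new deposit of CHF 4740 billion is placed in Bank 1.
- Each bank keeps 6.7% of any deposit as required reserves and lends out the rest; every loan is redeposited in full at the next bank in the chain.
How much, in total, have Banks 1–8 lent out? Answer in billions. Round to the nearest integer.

Bank i lends (1 − rr)^i of the original deposit: Bank 1 lends 4740·0.9330 = 4422.4200, Bank 2 lends 4740·0.9330² ≈ 4126.1179, and so on.
Summing a geometric series: total = 4740·[0.9330·(1 − 0.9330^8) / (1 − 0.9330)] ≈ 28106.3452 billion.

CHF 28106 billion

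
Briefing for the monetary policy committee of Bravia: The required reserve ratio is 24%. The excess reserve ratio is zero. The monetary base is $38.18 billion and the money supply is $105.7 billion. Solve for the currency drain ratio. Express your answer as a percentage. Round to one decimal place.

Using m = M/MB = 105.7/38.18 ≈ 2.768465. From m = (1 + c)/(c + rr + e), rearranging gives 1 + c = m·(c + rr + e), so c·(1 − m) = m·(rr + e) − 1.
Hence c = [m·(rr + e) − 1]/(1 − m) = [2.768465 × (0.24 + 0) − 1] / (1 − 2.768465) ≈ 0.189751.

19.0%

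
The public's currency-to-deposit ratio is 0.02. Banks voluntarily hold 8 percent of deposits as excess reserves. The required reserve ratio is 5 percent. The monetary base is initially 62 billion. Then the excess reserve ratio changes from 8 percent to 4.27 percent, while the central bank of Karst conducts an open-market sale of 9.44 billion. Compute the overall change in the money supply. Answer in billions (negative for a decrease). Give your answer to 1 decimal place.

Before: m₁ = (1 + 0.02) / (0.05 + 0.08 + 0.02) = 6.8, MB₁ = 62, so M₁ = 6.8 × 62 = 421.6 billion.
After: m₂ = (1 + 0.02) / (0.05 + 0.0427 + 0.02) ≈ 9.0506, MB₂ = 62 − 9.44 = 52.56, so M₂ = 9.0506 × 52.56 ≈ 475.6995 billion.
ΔM = M₂ − M₁ = 475.6995 − 421.6 = 54.0995 billion.

54.1 billion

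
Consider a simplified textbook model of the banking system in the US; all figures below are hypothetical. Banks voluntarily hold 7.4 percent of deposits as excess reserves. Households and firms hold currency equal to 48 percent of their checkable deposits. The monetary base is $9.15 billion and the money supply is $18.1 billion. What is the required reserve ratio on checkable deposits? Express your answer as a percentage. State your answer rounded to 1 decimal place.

19.4%

Using m = M/MB = 18.1/9.15 ≈ 1.978142. Since m = (1 + c)/(c + rr + e), the denominator satisfies c + rr + e = (1 + c)/m = (1 + 0.48) / 1.978142 ≈ 0.748177.
With c = 0.48 and e = 0.074, the required reserve ratio on checkable deposits is 0.748177 − 0.48 − 0.074 = 0.194177.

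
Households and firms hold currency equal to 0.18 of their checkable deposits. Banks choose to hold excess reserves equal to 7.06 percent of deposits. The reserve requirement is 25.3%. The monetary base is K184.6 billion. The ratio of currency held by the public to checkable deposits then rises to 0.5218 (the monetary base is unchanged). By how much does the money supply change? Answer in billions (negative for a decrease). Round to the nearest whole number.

-100 billion

Initially m₁ = (1 + 0.18) / (0.253 + 0.0706 + 0.18) ≈ 2.3431, so M₁ = 2.3431 × 184.6 ≈ 432.5363 billion.
After the change m₂ = (1 + 0.5218) / (0.253 + 0.0706 + 0.5218) ≈ 1.8001, so M₂ = 1.8001 × 184.6 ≈ 332.2985 billion.
ΔM = M₂ − M₁ = 332.2985 − 432.5363 = -100.2378 billion.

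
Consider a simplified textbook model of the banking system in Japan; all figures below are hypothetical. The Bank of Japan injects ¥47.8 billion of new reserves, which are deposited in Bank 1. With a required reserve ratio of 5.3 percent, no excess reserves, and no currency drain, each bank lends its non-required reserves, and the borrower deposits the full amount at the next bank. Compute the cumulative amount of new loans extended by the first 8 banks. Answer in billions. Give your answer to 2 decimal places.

Bank i lends (1 − rr)^i of the original deposit: Bank 1 lends 47.8·0.9470 = 45.2666, Bank 2 lends 47.8·0.9470² ≈ 42.8675, and so on.
Summing a geometric series: total = 47.8·[0.9470·(1 − 0.9470^8) / (1 − 0.9470)] ≈ 301.6255 billion.

¥301.63 billion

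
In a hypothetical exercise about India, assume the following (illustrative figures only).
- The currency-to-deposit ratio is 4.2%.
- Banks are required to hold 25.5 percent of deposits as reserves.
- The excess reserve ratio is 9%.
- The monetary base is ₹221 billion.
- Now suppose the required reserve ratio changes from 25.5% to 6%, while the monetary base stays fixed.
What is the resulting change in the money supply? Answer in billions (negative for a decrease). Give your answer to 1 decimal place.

Initially m₁ = (1 + 0.042) / (0.255 + 0.09 + 0.042) ≈ 2.69251, so M₁ = 2.69251 × 221 ≈ 595.0447 billion.
After the change m₂ = (1 + 0.042) / (0.06 + 0.09 + 0.042) ≈ 5.42708, so M₂ = 5.42708 × 221 ≈ 1199.3847 billion.
ΔM = M₂ − M₁ = 1199.3847 − 595.0447 = 604.34 billion.

₹604.3 billion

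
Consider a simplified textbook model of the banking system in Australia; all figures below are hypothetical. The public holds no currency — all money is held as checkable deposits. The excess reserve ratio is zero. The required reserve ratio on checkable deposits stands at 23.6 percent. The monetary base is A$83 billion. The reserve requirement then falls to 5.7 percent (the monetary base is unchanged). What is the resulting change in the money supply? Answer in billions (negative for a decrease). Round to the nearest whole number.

Initially m₁ = 1 / (0.236) ≈ 4.2373, so M₁ = 4.2373 × 83 = 351.6959 billion.
After the change m₂ = 1 / (0.057) ≈ 17.5439, so M₂ = 17.5439 × 83 = 1456.1437 billion.
ΔM = M₂ − M₁ = 1456.1437 − 351.6959 = 1104.4478 billion.

A$1104 billion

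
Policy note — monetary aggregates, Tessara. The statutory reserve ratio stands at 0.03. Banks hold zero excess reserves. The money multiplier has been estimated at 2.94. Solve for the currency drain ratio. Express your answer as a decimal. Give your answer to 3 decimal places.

Using m = 2.94. From m = (1 + c)/(c + rr + e), rearranging gives 1 + c = m·(c + rr + e), so c·(1 − m) = m·(rr + e) − 1.
Hence c = [m·(rr + e) − 1]/(1 − m) = [2.94 × (0.03 + 0) − 1] / (1 − 2.94) = 0.470000.

0.470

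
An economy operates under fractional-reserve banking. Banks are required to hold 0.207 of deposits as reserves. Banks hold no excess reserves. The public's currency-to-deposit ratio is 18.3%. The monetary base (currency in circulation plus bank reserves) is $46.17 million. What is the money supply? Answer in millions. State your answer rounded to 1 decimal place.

$140.0 million

The money multiplier is m = (1 + c) / (rr + c) = (1 + 0.183) / (0.207 + 0.183) ≈ 3.0333.
So M = m × MB = 3.0333 × 46.17 ≈ 140.0475 million.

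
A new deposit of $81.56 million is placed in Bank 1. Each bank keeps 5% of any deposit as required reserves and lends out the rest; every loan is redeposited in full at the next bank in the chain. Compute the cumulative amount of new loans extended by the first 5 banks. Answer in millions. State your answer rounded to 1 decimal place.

$350.6 million

Bank i lends (1 − rr)^i of the original deposit: Bank 1 lends 81.56·0.9500 = 77.4820, Bank 2 lends 81.56·0.9500² = 73.6079, and so on.
Summing a geometric series: total = 81.56·[0.9500·(1 − 0.9500^5) / (1 − 0.9500)] ≈ 350.5581 million.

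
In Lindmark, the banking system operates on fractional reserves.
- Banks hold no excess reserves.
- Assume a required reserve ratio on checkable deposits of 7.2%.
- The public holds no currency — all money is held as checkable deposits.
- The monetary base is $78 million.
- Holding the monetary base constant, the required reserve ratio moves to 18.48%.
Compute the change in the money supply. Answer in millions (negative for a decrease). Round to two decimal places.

Initially m₁ = 1 / (0.072) ≈ 13.88889, so M₁ = 13.88889 × 78 ≈ 1083.3334 million.
After the change m₂ = 1 / (0.1848) ≈ 5.41126, so M₂ = 5.41126 × 78 ≈ 422.0783 million.
ΔM = M₂ − M₁ = 422.0783 − 1083.3334 = -661.2551 million.

-661.26 million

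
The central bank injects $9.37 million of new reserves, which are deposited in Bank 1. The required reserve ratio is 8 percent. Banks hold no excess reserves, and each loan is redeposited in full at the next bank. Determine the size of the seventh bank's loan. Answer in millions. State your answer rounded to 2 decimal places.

$5.23 million

Each bank lends a fraction (1 − rr) = 0.9200 of the deposit it receives, so Bank 7 receives 9.37·0.9200^6 and lends 9.37·0.9200^7 ≈ 5.2270 million.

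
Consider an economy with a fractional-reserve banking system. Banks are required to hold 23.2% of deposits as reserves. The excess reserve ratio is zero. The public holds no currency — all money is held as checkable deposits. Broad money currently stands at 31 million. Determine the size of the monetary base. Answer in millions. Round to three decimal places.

7.192 million

With no currency drain and no excess reserves, the money multiplier is m = 1/rr = 1/0.232 ≈ 4.310345.
The monetary base is MB = M / m = 31 / 4.310345 ≈ 7.192 million.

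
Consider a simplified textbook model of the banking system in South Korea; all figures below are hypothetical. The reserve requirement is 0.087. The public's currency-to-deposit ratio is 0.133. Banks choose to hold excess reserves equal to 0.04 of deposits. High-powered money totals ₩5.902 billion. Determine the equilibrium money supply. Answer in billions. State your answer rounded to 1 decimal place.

The money multiplier is m = (1 + c) / (rr + e + c) = (1 + 0.133) / (0.087 + 0.04 + 0.133) ≈ 4.3577.
So M = m × MB = 4.3577 × 5.902 ≈ 25.7191 billion.

₩25.7 billion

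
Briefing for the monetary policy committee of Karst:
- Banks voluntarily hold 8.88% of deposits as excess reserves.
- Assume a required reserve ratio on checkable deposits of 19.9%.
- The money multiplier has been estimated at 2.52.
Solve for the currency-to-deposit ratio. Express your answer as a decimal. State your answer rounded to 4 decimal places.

Using m = 2.52. From m = (1 + c)/(c + rr + e), rearranging gives 1 + c = m·(c + rr + e), so c·(1 − m) = m·(rr + e) − 1.
Hence c = [m·(rr + e) − 1]/(1 − m) = [2.52 × (0.199 + 0.0888) − 1] / (1 − 2.52) ≈ 0.180753.

0.1808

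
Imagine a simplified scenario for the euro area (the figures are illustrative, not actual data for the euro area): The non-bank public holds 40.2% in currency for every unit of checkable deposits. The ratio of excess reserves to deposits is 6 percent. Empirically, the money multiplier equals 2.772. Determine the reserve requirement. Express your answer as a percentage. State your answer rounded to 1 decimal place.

4.4%

Using m = 2.772. Since m = (1 + c)/(c + rr + e), the denominator satisfies c + rr + e = (1 + c)/m = (1 + 0.402) / 2.772 ≈ 0.505772.
With c = 0.402 and e = 0.06, the reserve requirement is 0.505772 − 0.402 − 0.06 = 0.043772.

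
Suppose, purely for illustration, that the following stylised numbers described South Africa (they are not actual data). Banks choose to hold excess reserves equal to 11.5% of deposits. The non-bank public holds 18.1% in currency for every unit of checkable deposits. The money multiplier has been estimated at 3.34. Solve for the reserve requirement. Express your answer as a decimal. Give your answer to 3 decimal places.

0.058

Using m = 3.34. Since m = (1 + c)/(c + rr + e), the denominator satisfies c + rr + e = (1 + c)/m = (1 + 0.181) / 3.34 ≈ 0.353593.
With c = 0.181 and e = 0.115, the reserve requirement is 0.353593 − 0.181 − 0.115 = 0.057593.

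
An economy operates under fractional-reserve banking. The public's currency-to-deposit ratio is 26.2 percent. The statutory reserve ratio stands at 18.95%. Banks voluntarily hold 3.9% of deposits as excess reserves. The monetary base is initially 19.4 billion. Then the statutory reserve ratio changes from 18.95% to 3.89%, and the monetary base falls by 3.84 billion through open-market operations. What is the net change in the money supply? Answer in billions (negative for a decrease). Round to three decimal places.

7.858 billion

Before: m₁ = (1 + 0.262) / (0.1895 + 0.039 + 0.262) ≈ 2.572885, MB₁ = 19.4, so M₁ = 2.572885 × 19.4 ≈ 49.914 billion.
After: m₂ = (1 + 0.262) / (0.0389 + 0.039 + 0.262) ≈ 3.712857, MB₂ = 19.4 − 3.84 = 15.56, so M₂ = 3.712857 × 15.56 ≈ 57.7721 billion.
ΔM = M₂ − M₁ = 57.7721 − 49.914 = 7.8581 billion.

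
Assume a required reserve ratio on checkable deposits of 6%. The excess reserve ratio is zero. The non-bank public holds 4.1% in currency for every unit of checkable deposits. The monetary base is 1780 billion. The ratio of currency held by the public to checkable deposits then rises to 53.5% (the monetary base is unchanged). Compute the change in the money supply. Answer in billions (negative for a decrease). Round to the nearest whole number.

-13754 billion

Initially m₁ = (1 + 0.041) / (0.06 + 0.041) ≈ 10.30693, so M₁ = 10.30693 × 1780 = 18346.3354 billion.
After the change m₂ = (1 + 0.535) / (0.06 + 0.535) ≈ 2.57983, so M₂ = 2.57983 × 1780 = 4592.0974 billion.
ΔM = M₂ − M₁ = 4592.0974 − 18346.3354 = -13754.238 billion.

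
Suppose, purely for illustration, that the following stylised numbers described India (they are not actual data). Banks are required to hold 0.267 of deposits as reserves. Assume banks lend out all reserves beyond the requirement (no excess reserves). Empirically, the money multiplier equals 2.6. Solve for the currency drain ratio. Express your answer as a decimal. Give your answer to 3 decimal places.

Using m = 2.6. From m = (1 + c)/(c + rr + e), rearranging gives 1 + c = m·(c + rr + e), so c·(1 − m) = m·(rr + e) − 1.
Hence c = [m·(rr + e) − 1]/(1 − m) = [2.6 × (0.267 + 0) − 1] / (1 − 2.6) = 0.191125.

0.191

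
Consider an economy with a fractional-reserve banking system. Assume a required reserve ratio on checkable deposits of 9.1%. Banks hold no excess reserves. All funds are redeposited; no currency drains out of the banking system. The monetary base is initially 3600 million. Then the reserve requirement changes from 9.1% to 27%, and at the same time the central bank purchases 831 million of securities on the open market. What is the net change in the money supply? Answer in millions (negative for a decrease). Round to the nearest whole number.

-23149 million

Before: m₁ = 1 / (0.091) ≈ 10.98901, MB₁ = 3600, so M₁ = 10.98901 × 3600 = 39560.436 million.
After: m₂ = 1 / (0.27) ≈ 3.70370, MB₂ = 3600 + 831 = 4431, so M₂ = 3.70370 × 4431 = 16411.0947 million.
ΔM = M₂ − M₁ = 16411.0947 − 39560.436 = -23149.3413 million.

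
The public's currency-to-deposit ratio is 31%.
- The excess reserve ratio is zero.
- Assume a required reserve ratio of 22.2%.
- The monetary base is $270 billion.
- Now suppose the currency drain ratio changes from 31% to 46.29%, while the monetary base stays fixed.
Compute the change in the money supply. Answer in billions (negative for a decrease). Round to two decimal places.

-88.15 billion

Initially m₁ = (1 + 0.31) / (0.222 + 0.31) ≈ 2.462406, so M₁ = 2.462406 × 270 ≈ 664.8496 billion.
After the change m₂ = (1 + 0.4629) / (0.222 + 0.4629) ≈ 2.135932, so M₂ = 2.135932 × 270 ≈ 576.7016 billion.
ΔM = M₂ − M₁ = 576.7016 − 664.8496 = -88.148 billion.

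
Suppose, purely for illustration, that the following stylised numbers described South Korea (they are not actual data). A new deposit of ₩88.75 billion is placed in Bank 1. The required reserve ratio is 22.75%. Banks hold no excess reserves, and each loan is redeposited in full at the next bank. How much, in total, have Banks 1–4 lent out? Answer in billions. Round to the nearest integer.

Bank i lends (1 − rr)^i of the original deposit: Bank 1 lends 88.75·0.7725 ≈ 68.5594, Bank 2 lends 88.75·0.7725² ≈ 52.9621, and so on.
Summing a geometric series: total = 88.75·[0.7725·(1 − 0.7725^4) / (1 − 0.7725)] ≈ 194.0402 billion.

₩194 billion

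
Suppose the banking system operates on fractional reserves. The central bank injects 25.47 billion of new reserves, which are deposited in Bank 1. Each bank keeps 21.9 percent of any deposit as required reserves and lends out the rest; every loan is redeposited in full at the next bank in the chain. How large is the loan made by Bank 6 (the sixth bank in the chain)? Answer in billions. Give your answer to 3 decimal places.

5.780 billion

Each bank lends a fraction (1 − rr) = 0.7810 of the deposit it receives, so Bank 6 receives 25.47·0.7810^5 and lends 25.47·0.7810^6 ≈ 5.7801 billion.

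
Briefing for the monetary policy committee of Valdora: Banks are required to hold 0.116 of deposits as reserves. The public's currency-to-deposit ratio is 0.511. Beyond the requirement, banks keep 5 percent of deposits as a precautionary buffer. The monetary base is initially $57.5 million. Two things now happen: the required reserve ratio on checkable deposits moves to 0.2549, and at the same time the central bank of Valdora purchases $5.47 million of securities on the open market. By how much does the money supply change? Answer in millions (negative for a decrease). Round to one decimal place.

-11.7 million

Before: m₁ = (1 + 0.511) / (0.116 + 0.05 + 0.511) ≈ 2.2319, MB₁ = 57.5, so M₁ = 2.2319 × 57.5 ≈ 128.3342 million.
After: m₂ = (1 + 0.511) / (0.2549 + 0.05 + 0.511) ≈ 1.8519, MB₂ = 57.5 + 5.47 = 62.97, so M₂ = 1.8519 × 62.97 ≈ 116.6141 million.
ΔM = M₂ − M₁ = 116.6141 − 128.3342 = -11.7201 million.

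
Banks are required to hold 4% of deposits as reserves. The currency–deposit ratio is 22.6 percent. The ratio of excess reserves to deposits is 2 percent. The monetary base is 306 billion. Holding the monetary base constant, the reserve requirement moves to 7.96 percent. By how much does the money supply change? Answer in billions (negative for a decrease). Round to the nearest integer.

Initially m₁ = (1 + 0.226) / (0.04 + 0.02 + 0.226) ≈ 4.2867, so M₁ = 4.2867 × 306 = 1311.7302 billion.
After the change m₂ = (1 + 0.226) / (0.0796 + 0.02 + 0.226) ≈ 3.7654, so M₂ = 3.7654 × 306 = 1152.2124 billion.
ΔM = M₂ − M₁ = 1152.2124 − 1311.7302 = -159.5178 billion.

-160 billion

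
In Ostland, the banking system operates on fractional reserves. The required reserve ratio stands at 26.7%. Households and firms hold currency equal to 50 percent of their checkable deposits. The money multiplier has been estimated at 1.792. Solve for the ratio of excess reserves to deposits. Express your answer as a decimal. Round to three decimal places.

Using m = 1.792. Since m = (1 + c)/(c + rr + e), the denominator satisfies c + rr + e = (1 + c)/m = (1 + 0.5) / 1.792 ≈ 0.837054.
With c = 0.5 and rr = 0.267, the ratio of excess reserves to deposits is 0.837054 − 0.5 − 0.267 = 0.070054.

0.070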